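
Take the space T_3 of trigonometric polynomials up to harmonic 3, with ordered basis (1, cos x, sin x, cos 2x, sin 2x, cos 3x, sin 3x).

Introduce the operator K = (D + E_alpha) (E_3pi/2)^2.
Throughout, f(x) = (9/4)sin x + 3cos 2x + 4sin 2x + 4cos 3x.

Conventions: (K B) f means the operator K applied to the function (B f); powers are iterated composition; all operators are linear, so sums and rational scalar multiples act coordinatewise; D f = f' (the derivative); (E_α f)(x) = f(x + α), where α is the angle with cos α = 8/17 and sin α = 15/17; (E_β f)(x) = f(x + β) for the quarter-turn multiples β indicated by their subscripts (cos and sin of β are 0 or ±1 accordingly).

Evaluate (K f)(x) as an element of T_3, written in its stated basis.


E_3pi/2 f = -(9/4)cos x - 3cos 2x - 4sin 2x - 4sin 3x
E_3pi/2 E_3pi/2 f = -(9/4)sin x + 3cos 2x + 4sin 2x - 4cos 3x
D (E_3pi/2)^2 f = -(9/4)cos x + 8cos 2x - 6sin 2x + 12sin 3x
E_alpha (E_3pi/2)^2 f = -(135/68)cos x - (18/17)sin x + (477/289)cos 2x - (1364/289)sin 2x + (19552/4913)cos 3x - (1980/4913)sin 3x
(D + E_alpha) (E_3pi/2)^2 f = -(72/17)cos x - (18/17)sin x + (2789/289)cos 2x - (3098/289)sin 2x + (19552/4913)cos 3x + (56976/4913)sin 3x

the result is g(x) = -(72/17)cos x - (18/17)sin x + (2789/289)cos 2x - (3098/289)sin 2x + (19552/4913)cos 3x + (56976/4913)sin 3x


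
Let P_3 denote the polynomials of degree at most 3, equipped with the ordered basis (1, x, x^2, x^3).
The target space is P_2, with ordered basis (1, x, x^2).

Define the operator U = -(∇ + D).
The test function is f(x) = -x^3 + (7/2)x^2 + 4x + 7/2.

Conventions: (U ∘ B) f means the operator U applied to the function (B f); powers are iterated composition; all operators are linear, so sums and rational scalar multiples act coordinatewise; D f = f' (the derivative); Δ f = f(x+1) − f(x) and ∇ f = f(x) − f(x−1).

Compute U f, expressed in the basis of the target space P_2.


the image equals g(x) = 6x^2 - 17x - 7/2

∇ f = -3x^2 + 10x - 1/2
D f = -3x^2 + 7x + 4
(∇ + D) f = -6x^2 + 17x + 7/2
(-(∇ + D)) f = 6x^2 - 17x - 7/2


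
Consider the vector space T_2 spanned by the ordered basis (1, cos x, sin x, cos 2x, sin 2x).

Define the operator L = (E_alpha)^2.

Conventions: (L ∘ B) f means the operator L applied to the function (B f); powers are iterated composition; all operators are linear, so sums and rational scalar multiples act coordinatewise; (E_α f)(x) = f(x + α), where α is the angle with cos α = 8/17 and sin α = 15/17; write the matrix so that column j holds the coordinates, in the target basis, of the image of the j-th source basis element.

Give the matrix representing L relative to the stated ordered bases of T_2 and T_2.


image of 1: 1
image of cos x: -(161/289)cos x - (240/289)sin x
image of sin x: (240/289)cos x - (161/289)sin x
image of cos 2x: -(31679/83521)cos 2x + (77280/83521)sin 2x
image of sin 2x: -(77280/83521)cos 2x - (31679/83521)sin 2x
each image's coordinates form column j of the matrix

the matrix is [[1, 0, 0, 0, 0]; [0, -161/289, 240/289, 0, 0]; [0, -240/289, -161/289, 0, 0]; [0, 0, 0, -31679/83521, -77280/83521]; [0, 0, 0, 77280/83521, -31679/83521]] (rows listed top to bottom)


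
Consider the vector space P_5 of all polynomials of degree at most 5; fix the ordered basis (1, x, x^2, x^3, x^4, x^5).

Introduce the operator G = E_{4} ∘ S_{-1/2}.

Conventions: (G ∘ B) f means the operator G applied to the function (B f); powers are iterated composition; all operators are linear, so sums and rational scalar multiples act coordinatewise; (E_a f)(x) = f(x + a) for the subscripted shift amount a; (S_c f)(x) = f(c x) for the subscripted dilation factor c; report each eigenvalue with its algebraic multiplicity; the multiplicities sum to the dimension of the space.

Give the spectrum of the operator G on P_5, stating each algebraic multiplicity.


λ = -1/2 (multiplicity 1), λ = -1/8 (multiplicity 1), λ = -1/32 (multiplicity 1), λ = 1/16 (multiplicity 1), λ = 1/4 (multiplicity 1), λ = 1 (multiplicity 1)

image of 1: 1
image of x: -(1/2)x - 2
image of x^2: (1/4)x^2 + 2x + 4
image of x^3: -(1/8)x^3 - (3/2)x^2 - 6x - 8
image of x^4: (1/16)x^4 + x^3 + 6x^2 + 16x + 16
image of x^5: -(1/32)x^5 - (5/8)x^4 - 5x^3 - 20x^2 - 40x - 32
the matrix is upper triangular; its diagonal is (1, -1/2, 1/4, -1/8, 1/16, -1/32)
for a triangular matrix the eigenvalues are the diagonal entries, with algebraic multiplicity their repetition count


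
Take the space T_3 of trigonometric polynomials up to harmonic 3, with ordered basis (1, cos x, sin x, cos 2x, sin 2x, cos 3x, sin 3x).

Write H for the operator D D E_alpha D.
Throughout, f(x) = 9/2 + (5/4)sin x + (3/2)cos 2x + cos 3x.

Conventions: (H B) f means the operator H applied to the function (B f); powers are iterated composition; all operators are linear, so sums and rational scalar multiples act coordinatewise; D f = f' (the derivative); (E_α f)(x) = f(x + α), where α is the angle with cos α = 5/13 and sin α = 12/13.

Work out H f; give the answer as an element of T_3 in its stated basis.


D f = (5/4)cos x - 3sin 2x - 3sin 3x
E_alpha D f = (25/52)cos x - (15/13)sin x - (360/169)cos 2x + (357/169)sin 2x + (2484/2197)cos 3x + (6105/2197)sin 3x
D E_alpha D f = -(15/13)cos x - (25/52)sin x + (714/169)cos 2x + (720/169)sin 2x + (18315/2197)cos 3x - (7452/2197)sin 3x
D D E_alpha D f = -(25/52)cos x + (15/13)sin x + (1440/169)cos 2x - (1428/169)sin 2x - (22356/2197)cos 3x - (54945/2197)sin 3x

the image equals g(x) = -(25/52)cos x + (15/13)sin x + (1440/169)cos 2x - (1428/169)sin 2x - (22356/2197)cos 3x - (54945/2197)sin 3x


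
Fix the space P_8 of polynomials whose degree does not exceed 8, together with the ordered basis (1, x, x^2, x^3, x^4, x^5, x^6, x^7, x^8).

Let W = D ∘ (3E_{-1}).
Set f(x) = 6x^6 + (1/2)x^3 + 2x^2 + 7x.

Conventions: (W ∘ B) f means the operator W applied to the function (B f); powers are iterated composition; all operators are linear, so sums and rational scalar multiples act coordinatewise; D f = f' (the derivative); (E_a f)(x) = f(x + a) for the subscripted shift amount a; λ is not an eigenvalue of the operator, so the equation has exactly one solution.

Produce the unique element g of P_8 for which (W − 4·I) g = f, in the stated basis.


g(x) = -(3/2)x^6 - (27/4)x^5 + (135/16)x^4 + (943/16)x^3 - (1805/64)x^2 - (21227/128)x + 3411/512

write g with unknown coordinates in the stated basis and equate coefficients in (W − 4·I) g = f
solving from the highest basis element down gives g = -(3/2)x^6 - (27/4)x^5 + (135/16)x^4 + (943/16)x^3 - (1805/64)x^2 - (21227/128)x + 3411/512
check: W g = -27x^5 + (135/4)x^4 + (945/4)x^3 - (1773/16)x^2 - (21003/32)x + 3411/128
so W g − 4·g = 6x^6 + (1/2)x^3 + 2x^2 + 7x = f ✓


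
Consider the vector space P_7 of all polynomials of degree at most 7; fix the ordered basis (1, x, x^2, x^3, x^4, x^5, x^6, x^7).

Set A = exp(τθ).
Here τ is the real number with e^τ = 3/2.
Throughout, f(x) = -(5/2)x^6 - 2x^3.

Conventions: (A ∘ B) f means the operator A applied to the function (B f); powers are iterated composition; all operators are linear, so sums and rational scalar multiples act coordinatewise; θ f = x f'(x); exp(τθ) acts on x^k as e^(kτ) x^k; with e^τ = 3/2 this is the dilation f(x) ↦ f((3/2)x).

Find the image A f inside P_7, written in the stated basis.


the result is g(x) = -(3645/128)x^6 - (27/4)x^3

exp(τθ) x^k = e^(kτ) x^k; with e^τ = 3/2 this sends x^k to (3/2)^k x^k
x^3 ↦ 27/8 x^3
x^6 ↦ 729/64 x^6
applying this coordinatewise to f: exp(τθ) f = -(3645/128)x^6 - (27/4)x^3


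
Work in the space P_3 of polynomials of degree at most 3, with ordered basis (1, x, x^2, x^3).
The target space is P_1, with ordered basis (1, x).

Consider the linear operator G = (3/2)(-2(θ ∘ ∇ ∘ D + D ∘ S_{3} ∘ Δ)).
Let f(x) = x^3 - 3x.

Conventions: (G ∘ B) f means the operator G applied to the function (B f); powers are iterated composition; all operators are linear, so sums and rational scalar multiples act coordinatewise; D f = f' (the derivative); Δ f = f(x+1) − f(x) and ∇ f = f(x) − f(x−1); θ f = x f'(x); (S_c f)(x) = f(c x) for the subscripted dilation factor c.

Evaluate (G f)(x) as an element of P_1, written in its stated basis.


the result is g(x) = -180x - 27

D f = 3x^2 - 3
∇ D f = 6x - 3
θ ∇ D f = 6x
Δ f = 3x^2 + 3x - 2
S_{3} Δ f = 27x^2 + 9x - 2
D S_{3} Δ f = 54x + 9
(θ ∘ ∇ ∘ D + D ∘ S_{3} ∘ Δ) f = 60x + 9
(-2(θ ∘ ∇ ∘ D + D ∘ S_{3} ∘ Δ)) f = -120x - 18
((3/2)(-2(θ ∘ ∇ ∘ D + D ∘ S_{3} ∘ Δ))) f = -180x - 27


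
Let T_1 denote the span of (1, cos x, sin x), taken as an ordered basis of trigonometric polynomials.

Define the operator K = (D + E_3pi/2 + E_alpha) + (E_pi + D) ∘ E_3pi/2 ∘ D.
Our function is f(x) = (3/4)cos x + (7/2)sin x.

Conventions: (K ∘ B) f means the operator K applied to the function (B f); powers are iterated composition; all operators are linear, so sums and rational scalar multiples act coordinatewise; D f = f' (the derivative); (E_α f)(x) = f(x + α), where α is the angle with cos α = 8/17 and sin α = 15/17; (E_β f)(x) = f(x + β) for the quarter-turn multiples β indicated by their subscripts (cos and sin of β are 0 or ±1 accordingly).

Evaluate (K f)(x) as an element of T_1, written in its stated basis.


D f = (7/2)cos x - (3/4)sin x
E_3pi/2 f = -(7/2)cos x + (3/4)sin x
E_alpha f = (117/34)cos x + (67/68)sin x
(D + E_3pi/2 + E_alpha) f = (117/34)cos x + (67/68)sin x
D f = (7/2)cos x - (3/4)sin x
E_3pi/2 D f = (3/4)cos x + (7/2)sin x
E_pi (E_3pi/2 ∘ D) f = -(3/4)cos x - (7/2)sin x
D (E_3pi/2 ∘ D) f = (7/2)cos x - (3/4)sin x
(E_pi + D) (E_3pi/2 ∘ D) f = (11/4)cos x - (17/4)sin x
((D + E_3pi/2 + E_alpha) + (E_pi + D) ∘ E_3pi/2 ∘ D) f = (421/68)cos x - (111/34)sin x

the result is g(x) = (421/68)cos x - (111/34)sin x


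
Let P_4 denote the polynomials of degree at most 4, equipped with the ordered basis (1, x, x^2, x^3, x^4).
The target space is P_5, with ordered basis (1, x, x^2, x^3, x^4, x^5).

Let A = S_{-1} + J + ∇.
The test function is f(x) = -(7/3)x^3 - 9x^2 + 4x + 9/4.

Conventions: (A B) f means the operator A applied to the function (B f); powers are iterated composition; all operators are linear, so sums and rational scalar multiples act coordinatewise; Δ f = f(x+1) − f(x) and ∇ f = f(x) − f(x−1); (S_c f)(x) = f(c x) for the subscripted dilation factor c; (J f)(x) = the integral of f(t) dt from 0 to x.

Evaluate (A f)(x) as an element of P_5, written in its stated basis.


the result is g(x) = -(7/12)x^4 - (2/3)x^3 - 14x^2 - (51/4)x + 155/12

S_{-1} f = (7/3)x^3 - 9x^2 - 4x + 9/4
J f = -(7/12)x^4 - 3x^3 + 2x^2 + (9/4)x
∇ f = -7x^2 - 11x + 32/3
(S_{-1} + J + ∇) f = -(7/12)x^4 - (2/3)x^3 - 14x^2 - (51/4)x + 155/12


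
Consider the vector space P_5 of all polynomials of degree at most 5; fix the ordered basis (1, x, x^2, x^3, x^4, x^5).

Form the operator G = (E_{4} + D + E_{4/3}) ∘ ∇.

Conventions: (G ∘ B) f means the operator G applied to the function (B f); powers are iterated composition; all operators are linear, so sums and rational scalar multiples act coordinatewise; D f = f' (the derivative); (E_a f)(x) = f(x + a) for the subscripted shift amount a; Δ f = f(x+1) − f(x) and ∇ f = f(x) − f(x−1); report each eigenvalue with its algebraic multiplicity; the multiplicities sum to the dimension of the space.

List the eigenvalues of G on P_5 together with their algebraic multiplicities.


image of 1: 0
image of x: 2
image of x^2: 4x + 32/3
image of x^3: 6x^2 + 32x + 109/3
image of x^4: 8x^3 + 64x^2 + (436/3)x + 4918/27
image of x^5: 10x^4 + (320/3)x^3 + (1090/3)x^2 + (24590/27)x + 63197/81
the matrix is upper triangular; its diagonal is (0, 0, 0, 0, 0, 0)
for a triangular matrix the eigenvalues are the diagonal entries, with algebraic multiplicity their repetition count

λ = 0 (multiplicity 6)


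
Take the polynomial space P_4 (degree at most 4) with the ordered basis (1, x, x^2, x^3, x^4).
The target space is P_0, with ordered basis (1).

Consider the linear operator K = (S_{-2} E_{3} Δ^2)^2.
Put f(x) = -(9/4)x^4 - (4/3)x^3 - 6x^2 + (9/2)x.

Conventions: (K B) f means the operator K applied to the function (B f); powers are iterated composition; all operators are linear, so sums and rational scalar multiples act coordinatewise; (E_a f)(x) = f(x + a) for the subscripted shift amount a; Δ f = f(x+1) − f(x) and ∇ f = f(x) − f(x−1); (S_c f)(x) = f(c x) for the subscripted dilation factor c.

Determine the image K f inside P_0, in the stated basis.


the image equals g(x) = -216

Δ f = -9x^3 - (35/2)x^2 - 25x - 61/12
Δ Δ f = -27x^2 - 62x - 103/2
E_{3} Δ^2 f = -27x^2 - 224x - 961/2
S_{-2} E_{3} Δ^2 f = -108x^2 + 448x - 961/2
Δ (S_{-2} E_{3} Δ^2) f = -216x + 340
Δ Δ (S_{-2} E_{3} Δ^2) f = -216
E_{3} Δ^2 (S_{-2} E_{3} Δ^2) f = -216
S_{-2} E_{3} Δ^2 (S_{-2} E_{3} Δ^2) f = -216


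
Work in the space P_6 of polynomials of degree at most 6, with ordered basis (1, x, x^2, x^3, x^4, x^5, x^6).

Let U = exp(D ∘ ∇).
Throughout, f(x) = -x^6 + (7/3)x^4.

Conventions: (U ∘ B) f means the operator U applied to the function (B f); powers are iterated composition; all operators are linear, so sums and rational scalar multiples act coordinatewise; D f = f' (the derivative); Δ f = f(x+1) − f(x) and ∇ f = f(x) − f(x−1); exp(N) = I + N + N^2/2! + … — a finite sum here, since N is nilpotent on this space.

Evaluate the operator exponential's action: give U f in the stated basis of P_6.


order-1 term: -30x^4 + 60x^3 - 32x^2 + 2x + 10/3
order-2 term: -180x^2 + 360x - 182
order-3 term: -120
the series for exp(D ∘ ∇) f terminates at order 3
exp(D ∘ ∇) f = -x^6 - (83/3)x^4 + 60x^3 - 212x^2 + 362x - 896/3

the result is g(x) = -x^6 - (83/3)x^4 + 60x^3 - 212x^2 + 362x - 896/3


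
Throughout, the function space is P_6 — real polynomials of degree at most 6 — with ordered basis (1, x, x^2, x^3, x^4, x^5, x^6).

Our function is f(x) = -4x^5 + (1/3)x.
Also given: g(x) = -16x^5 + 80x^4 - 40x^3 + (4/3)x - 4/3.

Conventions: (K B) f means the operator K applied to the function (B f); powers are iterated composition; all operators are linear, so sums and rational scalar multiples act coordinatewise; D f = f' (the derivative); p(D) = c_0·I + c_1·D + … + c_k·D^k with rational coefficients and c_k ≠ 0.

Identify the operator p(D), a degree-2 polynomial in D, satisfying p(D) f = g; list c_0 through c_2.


D^0 f = -4x^5 + (1/3)x
D^1 f = -20x^4 + 1/3
D^2 f = -80x^3
matching coefficients of g against c_0 f + c_1 Df + … from the top degree down determines the c_i
solution: c_0 = 4, c_1 = -4, c_2 = 1/2

p(D) = 4·I − 4·D + (1/2)·D^2, i.e. c_0 = 4, c_1 = -4, c_2 = 1/2


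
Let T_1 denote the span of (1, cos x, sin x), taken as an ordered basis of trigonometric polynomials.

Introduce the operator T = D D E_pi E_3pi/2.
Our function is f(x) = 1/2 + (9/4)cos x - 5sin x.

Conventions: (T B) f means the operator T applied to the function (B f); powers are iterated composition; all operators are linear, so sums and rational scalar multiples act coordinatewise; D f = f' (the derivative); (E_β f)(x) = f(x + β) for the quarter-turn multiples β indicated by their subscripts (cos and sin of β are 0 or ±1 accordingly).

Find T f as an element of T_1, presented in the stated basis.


E_3pi/2 f = 1/2 + 5cos x + (9/4)sin x
E_pi E_3pi/2 f = 1/2 - 5cos x - (9/4)sin x
D E_pi E_3pi/2 f = -(9/4)cos x + 5sin x
D D E_pi E_3pi/2 f = 5cos x + (9/4)sin x

the result is g(x) = 5cos x + (9/4)sin x


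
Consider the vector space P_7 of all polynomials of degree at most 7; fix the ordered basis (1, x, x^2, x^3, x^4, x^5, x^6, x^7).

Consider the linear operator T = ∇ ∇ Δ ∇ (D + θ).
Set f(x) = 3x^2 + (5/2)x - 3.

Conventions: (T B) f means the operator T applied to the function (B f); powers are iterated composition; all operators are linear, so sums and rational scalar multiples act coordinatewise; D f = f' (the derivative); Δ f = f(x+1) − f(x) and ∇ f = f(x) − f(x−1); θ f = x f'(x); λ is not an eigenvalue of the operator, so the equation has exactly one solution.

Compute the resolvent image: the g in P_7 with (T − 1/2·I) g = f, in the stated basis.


write g with unknown coordinates in the stated basis and equate coefficients in (T − 1/2·I) g = f
solving from the highest basis element down gives g = -6x^2 - 5x + 6
check: T g = 0
so T g − 1/2·g = 3x^2 + (5/2)x - 3 = f ✓

g(x) = -6x^2 - 5x + 6


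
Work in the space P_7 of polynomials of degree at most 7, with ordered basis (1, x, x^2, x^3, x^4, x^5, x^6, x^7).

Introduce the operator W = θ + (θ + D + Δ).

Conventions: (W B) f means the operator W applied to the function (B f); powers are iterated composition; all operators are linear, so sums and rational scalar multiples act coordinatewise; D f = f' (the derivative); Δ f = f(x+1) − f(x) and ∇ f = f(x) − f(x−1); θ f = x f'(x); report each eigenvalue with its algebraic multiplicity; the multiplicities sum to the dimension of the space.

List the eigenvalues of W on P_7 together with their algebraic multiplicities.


λ = 0 (multiplicity 1), λ = 2 (multiplicity 1), λ = 4 (multiplicity 1), λ = 6 (multiplicity 1), λ = 8 (multiplicity 1), λ = 10 (multiplicity 1), λ = 12 (multiplicity 1), λ = 14 (multiplicity 1)

image of 1: 0
image of x: 2x + 2
image of x^2: 4x^2 + 4x + 1
image of x^3: 6x^3 + 6x^2 + 3x + 1
image of x^4: 8x^4 + 8x^3 + 6x^2 + 4x + 1
image of x^5: 10x^5 + 10x^4 + 10x^3 + 10x^2 + 5x + 1
image of x^6: 12x^6 + 12x^5 + 15x^4 + 20x^3 + 15x^2 + 6x + 1
image of x^7: 14x^7 + 14x^6 + 21x^5 + 35x^4 + 35x^3 + 21x^2 + 7x + 1
the matrix is upper triangular; its diagonal is (0, 2, 4, 6, 8, 10, 12, 14)
for a triangular matrix the eigenvalues are the diagonal entries, with algebraic multiplicity their repetition count


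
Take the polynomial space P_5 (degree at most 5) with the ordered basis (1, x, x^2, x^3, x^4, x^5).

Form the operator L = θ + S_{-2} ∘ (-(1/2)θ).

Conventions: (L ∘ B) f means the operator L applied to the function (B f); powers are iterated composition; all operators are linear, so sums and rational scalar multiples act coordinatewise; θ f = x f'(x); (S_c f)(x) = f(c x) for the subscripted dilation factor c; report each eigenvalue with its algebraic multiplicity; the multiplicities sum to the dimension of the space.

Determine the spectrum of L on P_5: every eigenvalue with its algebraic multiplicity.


λ = -28 (multiplicity 1), λ = -2 (multiplicity 1), λ = 0 (multiplicity 1), λ = 2 (multiplicity 1), λ = 15 (multiplicity 1), λ = 85 (multiplicity 1)

image of 1: 0
image of x: 2x
image of x^2: -2x^2
image of x^3: 15x^3
image of x^4: -28x^4
image of x^5: 85x^5
the matrix is upper triangular; its diagonal is (0, 2, -2, 15, -28, 85)
for a triangular matrix the eigenvalues are the diagonal entries, with algebraic multiplicity their repetition count


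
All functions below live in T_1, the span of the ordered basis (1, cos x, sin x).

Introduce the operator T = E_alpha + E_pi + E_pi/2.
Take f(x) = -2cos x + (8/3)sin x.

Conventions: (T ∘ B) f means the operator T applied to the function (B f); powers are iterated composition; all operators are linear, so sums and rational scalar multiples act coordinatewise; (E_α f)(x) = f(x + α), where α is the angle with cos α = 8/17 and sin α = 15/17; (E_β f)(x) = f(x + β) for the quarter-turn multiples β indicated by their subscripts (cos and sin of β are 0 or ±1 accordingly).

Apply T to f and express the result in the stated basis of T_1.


E_alpha f = (24/17)cos x + (154/51)sin x
E_pi f = 2cos x - (8/3)sin x
E_pi/2 f = (8/3)cos x + 2sin x
(E_alpha + E_pi + E_pi/2) f = (310/51)cos x + (40/17)sin x

the image equals g(x) = (310/51)cos x + (40/17)sin x


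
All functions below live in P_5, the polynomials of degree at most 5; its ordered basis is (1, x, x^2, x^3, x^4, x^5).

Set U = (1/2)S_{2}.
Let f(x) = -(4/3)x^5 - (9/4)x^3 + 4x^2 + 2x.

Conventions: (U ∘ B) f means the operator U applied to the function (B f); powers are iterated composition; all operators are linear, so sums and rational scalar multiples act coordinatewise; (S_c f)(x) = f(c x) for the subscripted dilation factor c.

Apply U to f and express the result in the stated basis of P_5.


the image equals g(x) = -(64/3)x^5 - 9x^3 + 8x^2 + 2x

S_{2} f = -(128/3)x^5 - 18x^3 + 16x^2 + 4x
((1/2)S_{2}) f = -(64/3)x^5 - 9x^3 + 8x^2 + 2x


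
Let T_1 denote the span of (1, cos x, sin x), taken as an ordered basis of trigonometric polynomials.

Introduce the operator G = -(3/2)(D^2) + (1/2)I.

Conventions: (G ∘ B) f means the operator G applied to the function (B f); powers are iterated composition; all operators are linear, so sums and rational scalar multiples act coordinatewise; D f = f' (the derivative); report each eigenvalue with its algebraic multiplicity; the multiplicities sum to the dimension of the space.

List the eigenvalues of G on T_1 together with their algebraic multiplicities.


image of 1: 1/2
image of cos x: 2cos x
image of sin x: 2sin x
the matrix is diagonal; its diagonal is (1/2, 2, 2)
for a triangular matrix the eigenvalues are the diagonal entries, with algebraic multiplicity their repetition count

λ = 1/2 (multiplicity 1), λ = 2 (multiplicity 2)


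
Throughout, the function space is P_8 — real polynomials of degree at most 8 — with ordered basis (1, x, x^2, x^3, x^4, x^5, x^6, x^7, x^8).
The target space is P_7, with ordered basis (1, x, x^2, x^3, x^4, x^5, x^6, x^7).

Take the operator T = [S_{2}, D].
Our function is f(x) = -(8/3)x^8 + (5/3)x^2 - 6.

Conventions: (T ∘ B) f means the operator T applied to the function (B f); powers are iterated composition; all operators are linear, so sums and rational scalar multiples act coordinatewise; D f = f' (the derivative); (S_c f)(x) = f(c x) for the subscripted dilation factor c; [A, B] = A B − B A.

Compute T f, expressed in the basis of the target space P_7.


D f = -(64/3)x^7 + (10/3)x
S_{2} D f = -(8192/3)x^7 + (20/3)x
S_{2} f = -(2048/3)x^8 + (20/3)x^2 - 6
D S_{2} f = -(16384/3)x^7 + (40/3)x
[S_{2}, D] f = (8192/3)x^7 - (20/3)x

the result is g(x) = (8192/3)x^7 - (20/3)x


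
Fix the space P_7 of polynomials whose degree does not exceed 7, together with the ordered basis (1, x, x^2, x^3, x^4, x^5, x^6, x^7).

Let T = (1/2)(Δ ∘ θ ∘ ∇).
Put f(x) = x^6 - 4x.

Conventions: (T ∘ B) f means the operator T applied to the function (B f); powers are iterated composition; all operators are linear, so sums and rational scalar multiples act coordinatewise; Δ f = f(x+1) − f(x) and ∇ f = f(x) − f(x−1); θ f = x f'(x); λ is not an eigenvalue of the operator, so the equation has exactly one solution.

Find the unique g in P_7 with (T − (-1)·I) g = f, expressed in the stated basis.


write g with unknown coordinates in the stated basis and equate coefficients in (T − (-1)·I) g = f
solving from the highest basis element down gives g = x^6 - 75x^4 - 30x^3 + 1290x^2 + 611x - 1098
check: T g = 75x^4 + 30x^3 - 1290x^2 - 615x + 1098
so T g − (-1)·g = x^6 - 4x = f ✓

g(x) = x^6 - 75x^4 - 30x^3 + 1290x^2 + 611x - 1098


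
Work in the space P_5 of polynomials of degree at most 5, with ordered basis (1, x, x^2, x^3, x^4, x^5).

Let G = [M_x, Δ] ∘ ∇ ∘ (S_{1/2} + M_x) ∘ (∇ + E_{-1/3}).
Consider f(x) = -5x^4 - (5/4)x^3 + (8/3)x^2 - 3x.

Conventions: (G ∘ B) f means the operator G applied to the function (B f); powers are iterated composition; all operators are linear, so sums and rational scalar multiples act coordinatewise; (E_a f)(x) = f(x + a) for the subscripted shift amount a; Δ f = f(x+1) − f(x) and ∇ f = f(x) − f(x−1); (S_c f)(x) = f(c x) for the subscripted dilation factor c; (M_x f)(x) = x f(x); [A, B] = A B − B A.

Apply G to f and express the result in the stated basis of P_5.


the result is g(x) = 25x^4 + (1315/12)x^3 + (2059/32)x^2 + (23221/864)x + 30763/2592

∇ f = -20x^3 + (105/4)x^2 - (131/12)x - 23/12
E_{-1/3} f = -5x^4 + (65/12)x^3 + (7/12)x^2 - (481/108)x + 415/324
(∇ + E_{-1/3}) f = -5x^4 - (175/12)x^3 + (161/6)x^2 - (415/27)x - 103/162
S_{1/2} (∇ + E_{-1/3}) f = -(5/16)x^4 - (175/96)x^3 + (161/24)x^2 - (415/54)x - 103/162
M_x (∇ + E_{-1/3}) f = -5x^5 - (175/12)x^4 + (161/6)x^3 - (415/27)x^2 - (103/162)x
(S_{1/2} + M_x) (∇ + E_{-1/3}) f = -5x^5 - (715/48)x^4 + (2401/96)x^3 - (1871/216)x^2 - (674/81)x - 103/162
∇ ((S_{1/2} + M_x) ∘ (∇ + E_{-1/3})) f = -25x^4 - (115/12)x^3 + (3661/32)x^2 - (109675/864)x + 91361/2592
Δ (∇ ∘ (S_{1/2} + M_x) ∘ (∇ + E_{-1/3})) f = -100x^3 - (715/4)x^2 + (1601/16)x - 10177/216
M_x Δ (∇ ∘ (S_{1/2} + M_x) ∘ (∇ + E_{-1/3})) f = -100x^4 - (715/4)x^3 + (1601/16)x^2 - (10177/216)x
M_x (∇ ∘ (S_{1/2} + M_x) ∘ (∇ + E_{-1/3})) f = -25x^5 - (115/12)x^4 + (3661/32)x^3 - (109675/864)x^2 + (91361/2592)x
Δ M_x (∇ ∘ (S_{1/2} + M_x) ∘ (∇ + E_{-1/3})) f = -125x^4 - (865/3)x^3 + (1143/32)x^2 - (63929/864)x - 30763/2592
[M_x, Δ] (∇ ∘ (S_{1/2} + M_x) ∘ (∇ + E_{-1/3})) f = 25x^4 + (1315/12)x^3 + (2059/32)x^2 + (23221/864)x + 30763/2592


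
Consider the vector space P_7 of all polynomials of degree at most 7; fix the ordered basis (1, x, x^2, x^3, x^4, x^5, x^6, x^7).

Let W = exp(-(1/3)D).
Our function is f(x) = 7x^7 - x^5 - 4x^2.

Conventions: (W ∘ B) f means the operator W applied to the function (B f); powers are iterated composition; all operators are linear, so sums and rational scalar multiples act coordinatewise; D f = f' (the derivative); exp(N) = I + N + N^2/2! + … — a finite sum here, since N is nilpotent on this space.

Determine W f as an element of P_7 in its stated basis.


g(x) = 7x^7 - (49/3)x^6 + (46/3)x^5 - (200/27)x^4 + (155/81)x^3 - (343/81)x^2 + (1948/729)x - 970/2187

order-1 term: -(49/3)x^6 + (5/3)x^4 + (8/3)x
order-2 term: (49/3)x^5 - (10/9)x^3 - 4/9
order-3 term: -(245/27)x^4 + (10/27)x^2
order-4 term: (245/81)x^3 - (5/81)x
order-5 term: -(49/81)x^2 + 1/243
order-6 term: (49/729)x
order-7 term: -7/2187
the series for exp(-(1/3)D) f terminates at order 7
exp(-(1/3)D) f = 7x^7 - (49/3)x^6 + (46/3)x^5 - (200/27)x^4 + (155/81)x^3 - (343/81)x^2 + (1948/729)x - 970/2187


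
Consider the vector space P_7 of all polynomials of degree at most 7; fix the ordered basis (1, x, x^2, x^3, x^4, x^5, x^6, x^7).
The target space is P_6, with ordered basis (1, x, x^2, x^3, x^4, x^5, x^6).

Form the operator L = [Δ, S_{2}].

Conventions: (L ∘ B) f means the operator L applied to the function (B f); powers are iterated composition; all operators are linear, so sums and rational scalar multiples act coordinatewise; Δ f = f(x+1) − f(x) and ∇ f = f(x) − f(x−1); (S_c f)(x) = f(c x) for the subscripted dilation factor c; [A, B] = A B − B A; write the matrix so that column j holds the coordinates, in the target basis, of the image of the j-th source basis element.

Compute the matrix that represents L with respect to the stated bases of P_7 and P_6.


the matrix is [[0, 1, 3, 7, 15, 31, 63, 127]; [0, 0, 4, 18, 56, 150, 372, 882]; [0, 0, 0, 12, 72, 280, 900, 2604]; [0, 0, 0, 0, 32, 240, 1120, 4200]; [0, 0, 0, 0, 0, 80, 720, 3920]; [0, 0, 0, 0, 0, 0, 192, 2016]; [0, 0, 0, 0, 0, 0, 0, 448]] (rows listed top to bottom)

image of 1: 0
image of x: 1
image of x^2: 4x + 3
image of x^3: 12x^2 + 18x + 7
image of x^4: 32x^3 + 72x^2 + 56x + 15
image of x^5: 80x^4 + 240x^3 + 280x^2 + 150x + 31
image of x^6: 192x^5 + 720x^4 + 1120x^3 + 900x^2 + 372x + 63
image of x^7: 448x^6 + 2016x^5 + 3920x^4 + 4200x^3 + 2604x^2 + 882x + 127
each image's coordinates form column j of the matrix


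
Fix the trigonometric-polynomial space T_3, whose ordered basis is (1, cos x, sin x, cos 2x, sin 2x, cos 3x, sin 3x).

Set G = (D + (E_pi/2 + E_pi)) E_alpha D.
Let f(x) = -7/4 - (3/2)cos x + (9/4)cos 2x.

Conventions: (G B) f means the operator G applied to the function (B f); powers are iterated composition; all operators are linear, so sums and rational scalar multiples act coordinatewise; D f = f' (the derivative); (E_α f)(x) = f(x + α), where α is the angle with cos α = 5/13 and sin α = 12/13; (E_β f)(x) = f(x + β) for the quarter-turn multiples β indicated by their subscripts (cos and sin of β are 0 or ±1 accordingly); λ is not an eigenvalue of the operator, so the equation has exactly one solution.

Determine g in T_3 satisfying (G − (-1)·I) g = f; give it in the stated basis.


write g with unknown coordinates in the stated basis and equate coefficients in (G − (-1)·I) g = f
solving from the highest basis element down gives g = -7/4 - (45/164)cos x + (87/164)sin x + (129/340)cos 2x - (24/85)sin 2x
check: G g = -(201/164)cos x - (87/164)sin x + (159/85)cos 2x + (24/85)sin 2x
so G g − (-1)·g = -7/4 - (3/2)cos x + (9/4)cos 2x = f ✓

g(x) = -7/4 - (45/164)cos x + (87/164)sin x + (129/340)cos 2x - (24/85)sin 2x


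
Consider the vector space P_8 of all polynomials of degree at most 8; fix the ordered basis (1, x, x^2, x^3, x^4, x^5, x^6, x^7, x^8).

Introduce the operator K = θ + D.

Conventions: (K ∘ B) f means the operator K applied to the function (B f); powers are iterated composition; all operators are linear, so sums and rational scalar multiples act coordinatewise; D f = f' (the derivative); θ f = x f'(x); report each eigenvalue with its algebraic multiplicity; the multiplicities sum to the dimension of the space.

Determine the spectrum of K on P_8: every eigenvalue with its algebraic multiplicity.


image of 1: 0
image of x: x + 1
image of x^2: 2x^2 + 2x
image of x^3: 3x^3 + 3x^2
image of x^4: 4x^4 + 4x^3
image of x^5: 5x^5 + 5x^4
image of x^6: 6x^6 + 6x^5
image of x^7: 7x^7 + 7x^6
image of x^8: 8x^8 + 8x^7
the matrix is upper triangular; its diagonal is (0, 1, 2, 3, 4, 5, 6, 7, 8)
for a triangular matrix the eigenvalues are the diagonal entries, with algebraic multiplicity their repetition count

λ = 0 (multiplicity 1), λ = 1 (multiplicity 1), λ = 2 (multiplicity 1), λ = 3 (multiplicity 1), λ = 4 (multiplicity 1), λ = 5 (multiplicity 1), λ = 6 (multiplicity 1), λ = 7 (multiplicity 1), λ = 8 (multiplicity 1)


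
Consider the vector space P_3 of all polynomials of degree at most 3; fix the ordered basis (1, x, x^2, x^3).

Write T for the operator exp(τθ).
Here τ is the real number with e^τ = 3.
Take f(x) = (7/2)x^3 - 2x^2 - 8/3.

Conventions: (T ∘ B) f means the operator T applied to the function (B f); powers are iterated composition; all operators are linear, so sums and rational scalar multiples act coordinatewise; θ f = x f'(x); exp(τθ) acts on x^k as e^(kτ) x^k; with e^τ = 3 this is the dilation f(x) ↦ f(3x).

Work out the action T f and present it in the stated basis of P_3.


exp(τθ) x^k = e^(kτ) x^k; with e^τ = 3 this sends x^k to 3^k x^k
x^2 ↦ 9 x^2
x^3 ↦ 27 x^3
applying this coordinatewise to f: exp(τθ) f = (189/2)x^3 - 18x^2 - 8/3

the image equals g(x) = (189/2)x^3 - 18x^2 - 8/3


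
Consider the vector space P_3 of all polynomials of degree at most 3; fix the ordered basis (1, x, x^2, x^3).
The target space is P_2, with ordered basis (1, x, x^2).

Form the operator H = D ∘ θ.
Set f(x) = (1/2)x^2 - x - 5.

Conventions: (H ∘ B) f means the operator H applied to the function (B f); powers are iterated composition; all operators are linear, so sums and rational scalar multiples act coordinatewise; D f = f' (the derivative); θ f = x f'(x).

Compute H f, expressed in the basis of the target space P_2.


the image equals g(x) = 2x - 1

θ f = x^2 - x
D θ f = 2x - 1


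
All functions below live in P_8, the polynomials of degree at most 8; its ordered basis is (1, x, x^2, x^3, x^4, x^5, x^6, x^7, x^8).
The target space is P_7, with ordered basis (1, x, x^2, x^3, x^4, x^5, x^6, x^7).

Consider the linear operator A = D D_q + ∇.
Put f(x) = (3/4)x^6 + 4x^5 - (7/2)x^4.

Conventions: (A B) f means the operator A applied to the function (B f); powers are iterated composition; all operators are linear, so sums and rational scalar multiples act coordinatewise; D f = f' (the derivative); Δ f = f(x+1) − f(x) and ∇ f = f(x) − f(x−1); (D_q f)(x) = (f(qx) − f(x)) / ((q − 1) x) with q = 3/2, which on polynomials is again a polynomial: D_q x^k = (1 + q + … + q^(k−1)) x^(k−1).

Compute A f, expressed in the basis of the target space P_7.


g(x) = (9/2)x^5 + (11095/128)x^4 + 172x^3 - (569/16)x^2 - (59/2)x + 27/4

D_q f = (1995/128)x^5 + (211/4)x^4 - (455/16)x^3
D D_q f = (9975/128)x^4 + 211x^3 - (1365/16)x^2
∇ f = (9/2)x^5 + (35/4)x^4 - 39x^3 + (199/4)x^2 - (59/2)x + 27/4
(D D_q + ∇) f = (9/2)x^5 + (11095/128)x^4 + 172x^3 - (569/16)x^2 - (59/2)x + 27/4


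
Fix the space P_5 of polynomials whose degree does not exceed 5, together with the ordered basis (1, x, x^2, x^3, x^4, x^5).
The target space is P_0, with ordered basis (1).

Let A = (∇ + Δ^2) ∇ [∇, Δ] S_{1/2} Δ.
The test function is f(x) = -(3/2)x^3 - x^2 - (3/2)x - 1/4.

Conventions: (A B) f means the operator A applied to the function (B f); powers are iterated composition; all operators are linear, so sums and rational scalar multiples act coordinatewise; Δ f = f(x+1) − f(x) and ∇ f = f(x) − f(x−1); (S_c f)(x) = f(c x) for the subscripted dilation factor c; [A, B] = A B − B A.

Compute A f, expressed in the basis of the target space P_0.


the result is g(x) = 0

Δ f = -(9/2)x^2 - (13/2)x - 4
S_{1/2} Δ f = -(9/8)x^2 - (13/4)x - 4
Δ (S_{1/2} Δ) f = -(9/4)x - 35/8
∇ Δ (S_{1/2} Δ) f = -9/4
∇ (S_{1/2} Δ) f = -(9/4)x - 17/8
Δ ∇ (S_{1/2} Δ) f = -9/4
[∇, Δ] (S_{1/2} Δ) f = 0
∇ ([∇, Δ] S_{1/2} Δ) f = 0
∇ ∇ ([∇, Δ] S_{1/2} Δ) f = 0
Δ ∇ ([∇, Δ] S_{1/2} Δ) f = 0
Δ Δ ∇ ([∇, Δ] S_{1/2} Δ) f = 0
(∇ + Δ^2) ∇ ([∇, Δ] S_{1/2} Δ) f = 0


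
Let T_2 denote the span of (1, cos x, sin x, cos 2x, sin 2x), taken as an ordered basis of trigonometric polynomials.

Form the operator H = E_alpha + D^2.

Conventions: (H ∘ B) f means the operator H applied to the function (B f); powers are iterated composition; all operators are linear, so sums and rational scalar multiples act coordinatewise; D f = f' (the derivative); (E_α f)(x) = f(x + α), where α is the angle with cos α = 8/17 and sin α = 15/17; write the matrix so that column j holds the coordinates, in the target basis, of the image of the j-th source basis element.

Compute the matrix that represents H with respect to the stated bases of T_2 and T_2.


the matrix is [[1, 0, 0, 0, 0]; [0, -9/17, 15/17, 0, 0]; [0, -15/17, -9/17, 0, 0]; [0, 0, 0, -1317/289, 240/289]; [0, 0, 0, -240/289, -1317/289]] (rows listed top to bottom)

image of 1: 1
image of cos x: -(9/17)cos x - (15/17)sin x
image of sin x: (15/17)cos x - (9/17)sin x
image of cos 2x: -(1317/289)cos 2x - (240/289)sin 2x
image of sin 2x: (240/289)cos 2x - (1317/289)sin 2x
each image's coordinates form column j of the matrix


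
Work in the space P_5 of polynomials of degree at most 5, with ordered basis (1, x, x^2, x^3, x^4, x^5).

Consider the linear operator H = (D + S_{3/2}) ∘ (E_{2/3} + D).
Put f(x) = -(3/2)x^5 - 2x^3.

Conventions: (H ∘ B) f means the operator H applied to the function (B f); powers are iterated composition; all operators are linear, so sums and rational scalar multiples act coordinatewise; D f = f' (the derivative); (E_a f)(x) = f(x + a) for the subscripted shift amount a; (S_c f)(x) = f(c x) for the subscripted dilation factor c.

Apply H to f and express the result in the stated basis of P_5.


g(x) = -(729/64)x^5 - (2265/32)x^4 - (317/4)x^3 - (117/2)x^2 - (316/9)x - 400/81

E_{2/3} f = -(3/2)x^5 - 5x^4 - (26/3)x^3 - (76/9)x^2 - (112/27)x - 64/81
D f = -(15/2)x^4 - 6x^2
(E_{2/3} + D) f = -(3/2)x^5 - (25/2)x^4 - (26/3)x^3 - (130/9)x^2 - (112/27)x - 64/81
D (E_{2/3} + D) f = -(15/2)x^4 - 50x^3 - 26x^2 - (260/9)x - 112/27
S_{3/2} (E_{2/3} + D) f = -(729/64)x^5 - (2025/32)x^4 - (117/4)x^3 - (65/2)x^2 - (56/9)x - 64/81
(D + S_{3/2}) (E_{2/3} + D) f = -(729/64)x^5 - (2265/32)x^4 - (317/4)x^3 - (117/2)x^2 - (316/9)x - 400/81


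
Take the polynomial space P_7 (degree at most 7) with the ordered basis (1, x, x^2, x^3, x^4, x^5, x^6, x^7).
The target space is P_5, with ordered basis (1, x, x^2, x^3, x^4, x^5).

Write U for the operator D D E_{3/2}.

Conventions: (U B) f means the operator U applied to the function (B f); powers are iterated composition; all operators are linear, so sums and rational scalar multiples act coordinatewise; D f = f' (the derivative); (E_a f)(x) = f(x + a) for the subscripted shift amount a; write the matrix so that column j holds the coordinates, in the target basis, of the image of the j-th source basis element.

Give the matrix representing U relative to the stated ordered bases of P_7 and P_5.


the matrix is [[0, 0, 2, 9, 27, 135/2, 1215/8, 5103/16]; [0, 0, 0, 6, 36, 135, 405, 8505/8]; [0, 0, 0, 0, 12, 90, 405, 2835/2]; [0, 0, 0, 0, 0, 20, 180, 945]; [0, 0, 0, 0, 0, 0, 30, 315]; [0, 0, 0, 0, 0, 0, 0, 42]] (rows listed top to bottom)

image of 1: 0
image of x: 0
image of x^2: 2
image of x^3: 6x + 9
image of x^4: 12x^2 + 36x + 27
image of x^5: 20x^3 + 90x^2 + 135x + 135/2
image of x^6: 30x^4 + 180x^3 + 405x^2 + 405x + 1215/8
image of x^7: 42x^5 + 315x^4 + 945x^3 + (2835/2)x^2 + (8505/8)x + 5103/16
each image's coordinates form column j of the matrix


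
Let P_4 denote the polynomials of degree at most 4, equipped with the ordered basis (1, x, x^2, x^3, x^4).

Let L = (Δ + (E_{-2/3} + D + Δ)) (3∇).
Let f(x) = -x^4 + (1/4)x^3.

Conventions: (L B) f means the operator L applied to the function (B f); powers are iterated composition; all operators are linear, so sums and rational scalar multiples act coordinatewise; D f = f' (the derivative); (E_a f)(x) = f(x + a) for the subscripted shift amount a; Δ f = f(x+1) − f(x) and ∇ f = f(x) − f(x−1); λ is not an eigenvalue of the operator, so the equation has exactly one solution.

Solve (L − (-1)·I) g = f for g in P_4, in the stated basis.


write g with unknown coordinates in the stated basis and equate coefficients in (L − (-1)·I) g = f
solving from the highest basis element down gives g = -x^4 + (49/4)x^3 - (177/4)x^2 - (491/4)x + 7267/9
check: L g = -12x^3 + (177/4)x^2 + (491/4)x - 7267/9
so L g − (-1)·g = -x^4 + (1/4)x^3 = f ✓

g(x) = -x^4 + (49/4)x^3 - (177/4)x^2 - (491/4)x + 7267/9


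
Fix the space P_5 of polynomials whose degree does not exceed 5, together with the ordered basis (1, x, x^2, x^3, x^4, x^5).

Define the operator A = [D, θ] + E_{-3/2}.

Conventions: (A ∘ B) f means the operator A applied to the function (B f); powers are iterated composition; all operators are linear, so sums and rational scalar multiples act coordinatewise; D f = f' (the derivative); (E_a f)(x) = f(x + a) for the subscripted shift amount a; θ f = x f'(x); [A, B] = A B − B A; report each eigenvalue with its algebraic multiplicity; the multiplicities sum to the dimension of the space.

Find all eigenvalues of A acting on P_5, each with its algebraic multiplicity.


λ = 1 (multiplicity 6)

image of 1: 1
image of x: x - 1/2
image of x^2: x^2 - x + 9/4
image of x^3: x^3 - (3/2)x^2 + (27/4)x - 27/8
image of x^4: x^4 - 2x^3 + (27/2)x^2 - (27/2)x + 81/16
image of x^5: x^5 - (5/2)x^4 + (45/2)x^3 - (135/4)x^2 + (405/16)x - 243/32
the matrix is upper triangular; its diagonal is (1, 1, 1, 1, 1, 1)
for a triangular matrix the eigenvalues are the diagonal entries, with algebraic multiplicity their repetition count


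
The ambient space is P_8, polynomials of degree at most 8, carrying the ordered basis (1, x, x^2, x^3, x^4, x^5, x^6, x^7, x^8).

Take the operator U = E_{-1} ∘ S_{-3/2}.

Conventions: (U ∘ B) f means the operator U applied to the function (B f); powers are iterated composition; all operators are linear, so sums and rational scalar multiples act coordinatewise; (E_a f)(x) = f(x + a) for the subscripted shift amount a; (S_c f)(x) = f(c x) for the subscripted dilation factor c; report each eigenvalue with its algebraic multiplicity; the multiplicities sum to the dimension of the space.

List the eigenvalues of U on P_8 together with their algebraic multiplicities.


image of 1: 1
image of x: -(3/2)x + 3/2
image of x^2: (9/4)x^2 - (9/2)x + 9/4
image of x^3: -(27/8)x^3 + (81/8)x^2 - (81/8)x + 27/8
image of x^4: (81/16)x^4 - (81/4)x^3 + (243/8)x^2 - (81/4)x + 81/16
image of x^5: -(243/32)x^5 + (1215/32)x^4 - (1215/16)x^3 + (1215/16)x^2 - (1215/32)x + 243/32
image of x^6: (729/64)x^6 - (2187/32)x^5 + (10935/64)x^4 - (3645/16)x^3 + (10935/64)x^2 - (2187/32)x + 729/64
image of x^7: -(2187/128)x^7 + (15309/128)x^6 - (45927/128)x^5 + (76545/128)x^4 - (76545/128)x^3 + (45927/128)x^2 - (15309/128)x + 2187/128
image of x^8: (6561/256)x^8 - (6561/32)x^7 + (45927/64)x^6 - (45927/32)x^5 + (229635/128)x^4 - (45927/32)x^3 + (45927/64)x^2 - (6561/32)x + 6561/256
the matrix is upper triangular; its diagonal is (1, -3/2, 9/4, -27/8, 81/16, -243/32, 729/64, -2187/128, 6561/256)
for a triangular matrix the eigenvalues are the diagonal entries, with algebraic multiplicity their repetition count

λ = -2187/128 (multiplicity 1), λ = -243/32 (multiplicity 1), λ = -27/8 (multiplicity 1), λ = -3/2 (multiplicity 1), λ = 1 (multiplicity 1), λ = 9/4 (multiplicity 1), λ = 81/16 (multiplicity 1), λ = 729/64 (multiplicity 1), λ = 6561/256 (multiplicity 1)
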